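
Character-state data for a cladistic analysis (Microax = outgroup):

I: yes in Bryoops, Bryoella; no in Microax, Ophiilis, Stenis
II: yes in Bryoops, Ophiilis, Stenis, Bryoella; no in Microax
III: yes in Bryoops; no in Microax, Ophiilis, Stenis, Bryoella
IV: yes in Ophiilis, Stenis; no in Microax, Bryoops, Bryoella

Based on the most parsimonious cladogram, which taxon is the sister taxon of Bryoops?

The outgroup has state 'no' for every character, so 'yes' is the derived state throughout.
I (derived state 'yes') is shared by Bryoella and Bryoops — a synapomorphy uniting that clade.
II (derived state 'yes') is shared by all ingroup taxa — unites the whole ingroup.
III: derived state 'yes' in Bryoops only — an autapomorphy, so it tells us nothing about relationships among taxa.
IV (derived state 'yes') is shared by Ophiilis and Stenis — a synapomorphy uniting that clade.
Most parsimonious ingroup topology: ((Ophiilis,Stenis),(Bryoops,Bryoella)).
Bryoops and Bryoella form a cherry on this tree, so they are sister taxa.

Bryoella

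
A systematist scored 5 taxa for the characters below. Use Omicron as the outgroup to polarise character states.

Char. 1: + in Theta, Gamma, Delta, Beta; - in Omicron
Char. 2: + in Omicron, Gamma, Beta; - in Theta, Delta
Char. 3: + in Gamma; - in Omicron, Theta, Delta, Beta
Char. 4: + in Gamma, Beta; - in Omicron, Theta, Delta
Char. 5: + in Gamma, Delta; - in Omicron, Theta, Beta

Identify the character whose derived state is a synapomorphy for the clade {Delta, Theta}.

Character polarity is set by the outgroup: the derived state is whichever differs from the outgroup's state, so for Char. 2 the derived state is '-', and for the remaining characters it is '+'.
Char. 1 (derived state '+') is shared by all ingroup taxa — unites the whole ingroup.
Char. 2 (derived state '-') is shared by Delta and Theta — a synapomorphy uniting that clade.
Char. 3 (derived state '+') is unique to Gamma (autapomorphy; uninformative for grouping).
Only Beta and Gamma show the derived state '+' for Char. 4, supporting them as a clade.
Char. 5 groups Delta and Gamma, which is incompatible with the clades supported by the remaining characters; treating it as convergent (homoplasy) costs fewer steps than any alternative tree.
Most parsimonious ingroup topology: ((Theta,Delta),(Gamma,Beta)).
The clade {Delta, Theta} is supported by Char. 2: its derived state '-' occurs in exactly those taxa and in no other taxon (including the outgroup).

Char. 2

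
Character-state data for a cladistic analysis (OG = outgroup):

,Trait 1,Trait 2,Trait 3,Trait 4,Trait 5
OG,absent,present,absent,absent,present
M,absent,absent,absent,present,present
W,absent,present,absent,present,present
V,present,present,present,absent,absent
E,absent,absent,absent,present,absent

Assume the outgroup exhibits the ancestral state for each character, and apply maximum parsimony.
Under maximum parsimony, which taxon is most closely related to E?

Character polarity is set by the outgroup: the derived state is whichever differs from the outgroup's state, so for Trait 2, Trait 5 the derived state is 'absent', and for the remaining characters it is 'present'.
Trait 1 (derived state 'present') is unique to V (autapomorphy; uninformative for grouping).
Trait 2: derived state 'absent' in E and M only — synapomorphy for {E, M}.
Trait 3 (derived state 'present') is unique to V (autapomorphy; uninformative for grouping).
Only E, M, and W show the derived state 'present' for Trait 4, supporting them as a clade.
Trait 5 groups E and V, which is incompatible with the clades supported by the remaining characters; treating it as convergent (homoplasy) costs fewer steps than any alternative tree.
Most parsimonious ingroup topology: (((M,E),W),V).
E and M form a cherry on this tree, so they are sister taxa.

M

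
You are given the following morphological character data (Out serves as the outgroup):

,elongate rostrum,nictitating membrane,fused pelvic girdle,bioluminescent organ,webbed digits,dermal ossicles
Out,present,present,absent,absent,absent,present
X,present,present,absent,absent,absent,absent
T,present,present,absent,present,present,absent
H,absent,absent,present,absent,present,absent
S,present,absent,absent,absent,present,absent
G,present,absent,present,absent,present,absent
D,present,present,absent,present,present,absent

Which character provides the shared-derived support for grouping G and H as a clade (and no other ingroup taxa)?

Character polarity is set by the outgroup: the derived state is whichever differs from the outgroup's state, so for elongate rostrum, nictitating membrane, dermal ossicles the derived state is 'absent', and for the remaining characters it is 'present'.
elongate rostrum: derived state 'absent' in H only — an autapomorphy, so it tells us nothing about relationships among taxa.
Only G, H, and S show the derived state 'absent' for nictitating membrane, supporting them as a clade.
fused pelvic girdle: derived state 'present' in G and H only — synapomorphy for {G, H}.
bioluminescent organ: derived state 'present' in D and T only — synapomorphy for {D, T}.
webbed digits: derived state 'present' in D, G, H, S, and T only — synapomorphy for {D, G, H, S, T}.
dermal ossicles (derived state 'absent') is shared by all ingroup taxa — unites the whole ingroup.
Most parsimonious ingroup topology: (((D,T),((G,H),S)),X).
The clade {G, H} is supported by fused pelvic girdle: its derived state 'present' occurs in exactly those taxa and in no other taxon (including the outgroup).

fused pelvic girdle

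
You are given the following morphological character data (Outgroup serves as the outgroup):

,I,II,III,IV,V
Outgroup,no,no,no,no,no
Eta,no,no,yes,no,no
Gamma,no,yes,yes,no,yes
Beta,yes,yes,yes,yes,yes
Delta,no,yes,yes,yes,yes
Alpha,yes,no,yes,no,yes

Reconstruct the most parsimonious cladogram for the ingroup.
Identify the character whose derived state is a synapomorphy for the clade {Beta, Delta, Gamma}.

The outgroup has state 'no' for every character, so 'yes' is the derived state throughout.
I groups Alpha and Beta, which is incompatible with the clades supported by the remaining characters; treating it as convergent (homoplasy) costs fewer steps than any alternative tree.
II: derived state 'yes' in Beta, Delta, and Gamma only — synapomorphy for {Beta, Delta, Gamma}.
III (derived state 'yes') is shared by all ingroup taxa — unites the whole ingroup.
IV (derived state 'yes') is shared by Beta and Delta — a synapomorphy uniting that clade.
V (derived state 'yes') is shared by Alpha, Beta, Delta, and Gamma — a synapomorphy uniting that clade.
Most parsimonious ingroup topology: (Eta,((Gamma,(Beta,Delta)),Alpha)).
The clade {Beta, Delta, Gamma} is supported by II: its derived state 'yes' occurs in exactly those taxa and in no other taxon (including the outgroup).

II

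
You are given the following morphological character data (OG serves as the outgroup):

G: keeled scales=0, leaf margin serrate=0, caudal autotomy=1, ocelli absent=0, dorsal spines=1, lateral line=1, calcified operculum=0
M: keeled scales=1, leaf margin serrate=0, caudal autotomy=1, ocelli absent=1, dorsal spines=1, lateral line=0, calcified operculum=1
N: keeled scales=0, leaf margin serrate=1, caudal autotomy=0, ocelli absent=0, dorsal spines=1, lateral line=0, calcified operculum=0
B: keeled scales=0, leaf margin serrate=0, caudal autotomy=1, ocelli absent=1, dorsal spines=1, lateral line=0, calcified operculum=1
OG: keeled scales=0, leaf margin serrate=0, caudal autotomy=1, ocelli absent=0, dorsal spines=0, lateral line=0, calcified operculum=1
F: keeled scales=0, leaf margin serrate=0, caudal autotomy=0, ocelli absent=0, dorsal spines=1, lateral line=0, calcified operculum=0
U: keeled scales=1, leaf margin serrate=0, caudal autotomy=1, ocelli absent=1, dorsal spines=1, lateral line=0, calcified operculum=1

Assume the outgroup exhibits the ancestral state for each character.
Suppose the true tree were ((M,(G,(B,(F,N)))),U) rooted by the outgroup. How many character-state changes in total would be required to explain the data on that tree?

Map each character onto ((M,(G,(B,(F,N)))),U) (rooted by OG) and count the minimum state changes it requires (Fitch parsimony):
keeled scales: 2; leaf margin serrate: 1; caudal autotomy: 1; ocelli absent: 3; dorsal spines: 1; lateral line: 1; calcified operculum: 2.
Total tree length = 11.

11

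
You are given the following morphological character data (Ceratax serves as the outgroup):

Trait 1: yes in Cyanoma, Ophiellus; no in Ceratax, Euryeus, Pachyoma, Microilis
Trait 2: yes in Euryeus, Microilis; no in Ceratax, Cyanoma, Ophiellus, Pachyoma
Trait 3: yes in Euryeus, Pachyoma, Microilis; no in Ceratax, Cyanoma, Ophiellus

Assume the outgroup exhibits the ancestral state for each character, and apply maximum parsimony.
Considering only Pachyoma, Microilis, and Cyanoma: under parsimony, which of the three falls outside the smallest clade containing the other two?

The outgroup has state 'no' for every character, so 'yes' is the derived state throughout.
Trait 1 (derived state 'yes') is shared by Cyanoma and Ophiellus — a synapomorphy uniting that clade.
Only Euryeus and Microilis show the derived state 'yes' for Trait 2, supporting them as a clade.
Trait 3 (derived state 'yes') is shared by Euryeus, Microilis, and Pachyoma — a synapomorphy uniting that clade.
Most parsimonious ingroup topology: (((Euryeus,Microilis),Pachyoma),(Cyanoma,Ophiellus)).
Microilis and Pachyoma share a more recent common ancestor with each other than either does with Cyanoma, so Cyanoma is the least closely related of the three.

Cyanoma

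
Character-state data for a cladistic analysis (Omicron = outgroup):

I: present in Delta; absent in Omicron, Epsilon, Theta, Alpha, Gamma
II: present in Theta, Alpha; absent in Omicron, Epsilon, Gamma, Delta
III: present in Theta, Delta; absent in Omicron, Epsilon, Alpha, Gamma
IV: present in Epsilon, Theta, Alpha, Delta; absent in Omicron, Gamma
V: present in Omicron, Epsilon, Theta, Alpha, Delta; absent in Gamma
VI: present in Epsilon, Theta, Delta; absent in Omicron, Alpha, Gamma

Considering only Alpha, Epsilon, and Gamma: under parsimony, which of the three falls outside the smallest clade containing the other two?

Character polarity is set by the outgroup: the derived state is whichever differs from the outgroup's state, so for V the derived state is 'absent', and for the remaining characters it is 'present'.
I (derived state 'present') is unique to Delta (autapomorphy; uninformative for grouping).
II groups Alpha and Theta, which is incompatible with the clades supported by the remaining characters; treating it as convergent (homoplasy) costs fewer steps than any alternative tree.
Only Delta and Theta show the derived state 'present' for III, supporting them as a clade.
IV: derived state 'present' in Alpha, Delta, Epsilon, and Theta only — synapomorphy for {Alpha, Delta, Epsilon, Theta}.
V (derived state 'absent') is unique to Gamma (autapomorphy; uninformative for grouping).
VI: derived state 'present' in Delta, Epsilon, and Theta only — synapomorphy for {Delta, Epsilon, Theta}.
Most parsimonious ingroup topology: (((Epsilon,(Theta,Delta)),Alpha),Gamma).
Alpha and Epsilon share a more recent common ancestor with each other than either does with Gamma, so Gamma is the least closely related of the three.

Gamma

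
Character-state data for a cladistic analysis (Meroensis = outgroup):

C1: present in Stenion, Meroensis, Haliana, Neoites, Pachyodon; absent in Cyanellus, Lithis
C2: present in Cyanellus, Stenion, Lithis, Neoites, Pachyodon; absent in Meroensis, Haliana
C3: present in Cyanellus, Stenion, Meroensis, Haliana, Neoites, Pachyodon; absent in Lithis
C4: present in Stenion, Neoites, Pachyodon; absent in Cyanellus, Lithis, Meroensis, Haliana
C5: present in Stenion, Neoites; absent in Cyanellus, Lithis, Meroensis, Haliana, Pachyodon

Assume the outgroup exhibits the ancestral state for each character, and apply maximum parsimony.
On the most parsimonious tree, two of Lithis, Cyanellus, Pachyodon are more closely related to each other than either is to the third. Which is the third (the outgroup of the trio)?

Character polarity is set by the outgroup: the derived state is whichever differs from the outgroup's state, so for C1, C3 the derived state is 'absent', and for the remaining characters it is 'present'.
Only Cyanellus and Lithis show the derived state 'absent' for C1, supporting them as a clade.
C2 (derived state 'present') is shared by Cyanellus, Lithis, Neoites, Pachyodon, and Stenion — a synapomorphy uniting that clade.
C3 (derived state 'absent') is unique to Lithis (autapomorphy; uninformative for grouping).
Only Neoites, Pachyodon, and Stenion show the derived state 'present' for C4, supporting them as a clade.
C5 (derived state 'present') is shared by Neoites and Stenion — a synapomorphy uniting that clade.
Most parsimonious ingroup topology: (Haliana,((Lithis,Cyanellus),((Neoites,Stenion),Pachyodon))).
Cyanellus and Lithis share a more recent common ancestor with each other than either does with Pachyodon, so Pachyodon is the least closely related of the three.

Pachyodon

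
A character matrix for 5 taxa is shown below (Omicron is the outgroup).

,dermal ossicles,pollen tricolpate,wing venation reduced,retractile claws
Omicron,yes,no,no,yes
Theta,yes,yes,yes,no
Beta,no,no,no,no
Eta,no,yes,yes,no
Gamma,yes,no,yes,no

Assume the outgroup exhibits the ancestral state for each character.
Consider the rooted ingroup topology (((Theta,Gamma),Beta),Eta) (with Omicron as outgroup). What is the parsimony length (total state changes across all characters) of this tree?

Map each character onto (((Theta,Gamma),Beta),Eta) (rooted by Omicron) and count the minimum state changes it requires (Fitch parsimony):
dermal ossicles: 2; pollen tricolpate: 2; wing venation reduced: 2; retractile claws: 1.
Total tree length = 7.

7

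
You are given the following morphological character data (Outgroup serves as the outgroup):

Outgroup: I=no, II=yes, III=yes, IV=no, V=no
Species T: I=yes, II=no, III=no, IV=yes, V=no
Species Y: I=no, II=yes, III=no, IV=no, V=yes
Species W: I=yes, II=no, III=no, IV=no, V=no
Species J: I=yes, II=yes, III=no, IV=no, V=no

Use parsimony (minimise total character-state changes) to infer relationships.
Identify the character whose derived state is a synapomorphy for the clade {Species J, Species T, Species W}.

Character polarity is set by the outgroup: the derived state is whichever differs from the outgroup's state, so for II, III the derived state is 'no', and for the remaining characters it is 'yes'.
I (derived state 'yes') is shared by Species J, Species T, and Species W — a synapomorphy uniting that clade.
II (derived state 'no') is shared by Species T and Species W — a synapomorphy uniting that clade.
All ingroup taxa share the derived state 'no' for III; it defines the ingroup but does not resolve relationships within it.
IV: derived state 'yes' in Species T only — an autapomorphy, so it tells us nothing about relationships among taxa.
V (derived state 'yes') is unique to Species Y (autapomorphy; uninformative for grouping).
Most parsimonious ingroup topology: (((Species T,Species W),Species J),Species Y).
The clade {Species J, Species T, Species W} is supported by I: its derived state 'yes' occurs in exactly those taxa and in no other taxon (including the outgroup).

I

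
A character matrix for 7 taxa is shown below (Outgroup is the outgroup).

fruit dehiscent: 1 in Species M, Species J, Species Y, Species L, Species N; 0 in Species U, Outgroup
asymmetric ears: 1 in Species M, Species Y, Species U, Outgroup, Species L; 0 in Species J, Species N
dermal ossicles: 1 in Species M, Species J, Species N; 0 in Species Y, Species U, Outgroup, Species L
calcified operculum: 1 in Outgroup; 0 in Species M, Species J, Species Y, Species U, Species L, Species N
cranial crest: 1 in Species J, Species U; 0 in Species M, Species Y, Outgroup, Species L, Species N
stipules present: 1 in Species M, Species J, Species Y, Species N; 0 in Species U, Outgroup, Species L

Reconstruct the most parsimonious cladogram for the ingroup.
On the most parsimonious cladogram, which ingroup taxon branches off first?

Character polarity is set by the outgroup: the derived state is whichever differs from the outgroup's state, so for asymmetric ears, calcified operculum the derived state is '0', and for the remaining characters it is '1'.
fruit dehiscent: derived state '1' in Species J, Species L, Species M, Species N, and Species Y only — synapomorphy for {Species J, Species L, Species M, Species N, Species Y}.
Only Species J and Species N show the derived state '0' for asymmetric ears, supporting them as a clade.
Only Species J, Species M, and Species N show the derived state '1' for dermal ossicles, supporting them as a clade.
All ingroup taxa share the derived state '0' for calcified operculum; it defines the ingroup but does not resolve relationships within it.
cranial crest (state '1') occurs in Species J and Species U but conflicts with the nesting implied by the other characters — most parsimoniously interpreted as homoplasy.
stipules present: derived state '1' in Species J, Species M, Species N, and Species Y only — synapomorphy for {Species J, Species M, Species N, Species Y}.
Most parsimonious ingroup topology: (((((Species N,Species J),Species M),Species Y),Species L),Species U).
Species U is sister to the clade containing all other ingroup taxa, so it is the earliest-diverging (most basal) ingroup lineage.

Species U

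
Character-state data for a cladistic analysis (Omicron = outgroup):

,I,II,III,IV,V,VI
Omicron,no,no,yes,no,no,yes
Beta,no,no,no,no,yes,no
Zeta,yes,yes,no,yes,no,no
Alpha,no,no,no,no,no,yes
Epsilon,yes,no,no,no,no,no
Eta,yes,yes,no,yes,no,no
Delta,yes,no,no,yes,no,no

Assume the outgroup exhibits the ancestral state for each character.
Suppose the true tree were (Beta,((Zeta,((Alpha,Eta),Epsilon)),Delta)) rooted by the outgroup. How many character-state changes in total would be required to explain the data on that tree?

11

Map each character onto (Beta,((Zeta,((Alpha,Eta),Epsilon)),Delta)) (rooted by Omicron) and count the minimum state changes it requires (Fitch parsimony):
I: 2; II: 2; III: 1; IV: 3; V: 1; VI: 2.
Total tree length = 11.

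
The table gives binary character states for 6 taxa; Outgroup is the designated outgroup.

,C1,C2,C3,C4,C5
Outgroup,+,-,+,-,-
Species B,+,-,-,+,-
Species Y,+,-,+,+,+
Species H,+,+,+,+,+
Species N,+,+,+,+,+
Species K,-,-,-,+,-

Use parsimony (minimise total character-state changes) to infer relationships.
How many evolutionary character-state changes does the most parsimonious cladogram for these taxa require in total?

Character polarity is set by the outgroup: the derived state is whichever differs from the outgroup's state, so for C1, C3 the derived state is '-', and for the remaining characters it is '+'.
C1: derived state '-' in Species K only — an autapomorphy, so it tells us nothing about relationships among taxa.
C2: derived state '+' in Species H and Species N only — synapomorphy for {Species H, Species N}.
C3 (derived state '-') is shared by Species B and Species K — a synapomorphy uniting that clade.
C4 (derived state '+') is shared by all ingroup taxa — unites the whole ingroup.
C5 (derived state '+') is shared by Species H, Species N, and Species Y — a synapomorphy uniting that clade.
Most parsimonious ingroup topology: ((Species B,Species K),(Species Y,(Species H,Species N))).
Changes per character on this tree: C1: 1; C2: 1; C3: 1; C4: 1; C5: 1.
Total = 5.

5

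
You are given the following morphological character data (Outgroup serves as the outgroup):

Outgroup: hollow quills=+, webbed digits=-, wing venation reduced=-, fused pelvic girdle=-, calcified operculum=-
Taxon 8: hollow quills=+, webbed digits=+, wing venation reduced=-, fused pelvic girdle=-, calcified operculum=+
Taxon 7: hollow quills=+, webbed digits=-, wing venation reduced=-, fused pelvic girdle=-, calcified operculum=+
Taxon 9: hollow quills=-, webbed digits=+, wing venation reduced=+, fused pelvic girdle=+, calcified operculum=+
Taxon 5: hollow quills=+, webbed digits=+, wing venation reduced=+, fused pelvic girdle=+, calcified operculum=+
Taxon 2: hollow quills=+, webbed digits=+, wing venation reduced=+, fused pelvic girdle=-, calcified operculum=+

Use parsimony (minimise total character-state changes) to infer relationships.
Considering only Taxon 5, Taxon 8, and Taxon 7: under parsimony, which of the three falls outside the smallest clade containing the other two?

Taxon 7

Character polarity is set by the outgroup: the derived state is whichever differs from the outgroup's state, so for hollow quills the derived state is '-', and for the remaining characters it is '+'.
hollow quills (derived state '-') is unique to Taxon 9 (autapomorphy; uninformative for grouping).
webbed digits: derived state '+' in Taxon 2, Taxon 5, Taxon 8, and Taxon 9 only — synapomorphy for {Taxon 2, Taxon 5, Taxon 8, Taxon 9}.
Only Taxon 2, Taxon 5, and Taxon 9 show the derived state '+' for wing venation reduced, supporting them as a clade.
Only Taxon 5 and Taxon 9 show the derived state '+' for fused pelvic girdle, supporting them as a clade.
calcified operculum (derived state '+') is shared by all ingroup taxa — unites the whole ingroup.
Most parsimonious ingroup topology: ((Taxon 8,((Taxon 9,Taxon 5),Taxon 2)),Taxon 7).
Taxon 5 and Taxon 8 share a more recent common ancestor with each other than either does with Taxon 7, so Taxon 7 is the least closely related of the three.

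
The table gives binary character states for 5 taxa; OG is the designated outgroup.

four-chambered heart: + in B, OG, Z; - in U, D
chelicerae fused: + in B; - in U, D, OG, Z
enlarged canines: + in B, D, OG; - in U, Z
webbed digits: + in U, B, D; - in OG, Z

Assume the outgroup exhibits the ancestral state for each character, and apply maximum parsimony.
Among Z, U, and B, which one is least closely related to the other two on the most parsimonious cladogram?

Z

Character polarity is set by the outgroup: the derived state is whichever differs from the outgroup's state, so for four-chambered heart, enlarged canines the derived state is '-', and for the remaining characters it is '+'.
Only D and U show the derived state '-' for four-chambered heart, supporting them as a clade.
chelicerae fused (derived state '+') is unique to B (autapomorphy; uninformative for grouping).
enlarged canines (state '-') occurs in U and Z but conflicts with the nesting implied by the other characters — most parsimoniously interpreted as homoplasy.
Only B, D, and U show the derived state '+' for webbed digits, supporting them as a clade.
Most parsimonious ingroup topology: (((U,D),B),Z).
B and U share a more recent common ancestor with each other than either does with Z, so Z is the least closely related of the three.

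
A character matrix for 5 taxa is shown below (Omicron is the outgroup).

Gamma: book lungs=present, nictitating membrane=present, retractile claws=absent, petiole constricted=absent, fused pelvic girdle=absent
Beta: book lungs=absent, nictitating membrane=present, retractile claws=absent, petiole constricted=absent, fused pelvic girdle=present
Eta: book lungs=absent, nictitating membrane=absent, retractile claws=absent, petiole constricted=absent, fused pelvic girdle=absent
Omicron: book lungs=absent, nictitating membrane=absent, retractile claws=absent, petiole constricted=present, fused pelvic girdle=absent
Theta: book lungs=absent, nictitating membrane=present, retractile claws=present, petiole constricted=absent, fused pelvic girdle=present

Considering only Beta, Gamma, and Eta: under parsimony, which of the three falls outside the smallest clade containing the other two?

Eta

Character polarity is set by the outgroup: the derived state is whichever differs from the outgroup's state, so for petiole constricted the derived state is 'absent', and for the remaining characters it is 'present'.
book lungs: derived state 'present' in Gamma only — an autapomorphy, so it tells us nothing about relationships among taxa.
nictitating membrane (derived state 'present') is shared by Beta, Gamma, and Theta — a synapomorphy uniting that clade.
retractile claws (derived state 'present') is unique to Theta (autapomorphy; uninformative for grouping).
petiole constricted (derived state 'absent') is shared by all ingroup taxa — unites the whole ingroup.
fused pelvic girdle (derived state 'present') is shared by Beta and Theta — a synapomorphy uniting that clade.
Most parsimonious ingroup topology: ((Gamma,(Theta,Beta)),Eta).
Beta and Gamma share a more recent common ancestor with each other than either does with Eta, so Eta is the least closely related of the three.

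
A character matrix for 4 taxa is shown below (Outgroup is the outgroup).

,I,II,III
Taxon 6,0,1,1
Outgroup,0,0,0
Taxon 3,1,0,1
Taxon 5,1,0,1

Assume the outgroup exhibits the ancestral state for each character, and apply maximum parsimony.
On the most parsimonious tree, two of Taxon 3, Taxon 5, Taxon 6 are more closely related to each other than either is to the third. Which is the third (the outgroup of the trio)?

Taxon 6

The outgroup has state '0' for every character, so '1' is the derived state throughout.
I (derived state '1') is shared by Taxon 3 and Taxon 5 — a synapomorphy uniting that clade.
II (derived state '1') is unique to Taxon 6 (autapomorphy; uninformative for grouping).
III (derived state '1') is shared by all ingroup taxa — unites the whole ingroup.
Most parsimonious ingroup topology: ((Taxon 5,Taxon 3),Taxon 6).
Taxon 3 and Taxon 5 share a more recent common ancestor with each other than either does with Taxon 6, so Taxon 6 is the least closely related of the three.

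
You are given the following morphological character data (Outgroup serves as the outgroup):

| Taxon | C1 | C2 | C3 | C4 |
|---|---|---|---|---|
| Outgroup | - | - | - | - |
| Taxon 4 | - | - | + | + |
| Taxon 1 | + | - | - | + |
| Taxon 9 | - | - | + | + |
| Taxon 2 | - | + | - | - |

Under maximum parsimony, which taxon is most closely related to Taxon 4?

Taxon 9

The outgroup has state '-' for every character, so '+' is the derived state throughout.
C1: derived state '+' in Taxon 1 only — an autapomorphy, so it tells us nothing about relationships among taxa.
C2: derived state '+' in Taxon 2 only — an autapomorphy, so it tells us nothing about relationships among taxa.
C3 (derived state '+') is shared by Taxon 4 and Taxon 9 — a synapomorphy uniting that clade.
Only Taxon 1, Taxon 4, and Taxon 9 show the derived state '+' for C4, supporting them as a clade.
Most parsimonious ingroup topology: (((Taxon 4,Taxon 9),Taxon 1),Taxon 2).
Taxon 4 and Taxon 9 form a cherry on this tree, so they are sister taxa.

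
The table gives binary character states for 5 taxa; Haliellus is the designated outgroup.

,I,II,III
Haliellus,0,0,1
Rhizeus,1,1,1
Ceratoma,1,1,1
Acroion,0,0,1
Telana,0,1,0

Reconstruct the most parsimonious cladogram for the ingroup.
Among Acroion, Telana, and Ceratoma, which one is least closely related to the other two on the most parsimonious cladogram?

Acroion

Character polarity is set by the outgroup: the derived state is whichever differs from the outgroup's state, so for III the derived state is '0', and for the remaining characters it is '1'.
I (derived state '1') is shared by Ceratoma and Rhizeus — a synapomorphy uniting that clade.
Only Ceratoma, Rhizeus, and Telana show the derived state '1' for II, supporting them as a clade.
III (derived state '0') is unique to Telana (autapomorphy; uninformative for grouping).
Most parsimonious ingroup topology: (((Rhizeus,Ceratoma),Telana),Acroion).
Ceratoma and Telana share a more recent common ancestor with each other than either does with Acroion, so Acroion is the least closely related of the three.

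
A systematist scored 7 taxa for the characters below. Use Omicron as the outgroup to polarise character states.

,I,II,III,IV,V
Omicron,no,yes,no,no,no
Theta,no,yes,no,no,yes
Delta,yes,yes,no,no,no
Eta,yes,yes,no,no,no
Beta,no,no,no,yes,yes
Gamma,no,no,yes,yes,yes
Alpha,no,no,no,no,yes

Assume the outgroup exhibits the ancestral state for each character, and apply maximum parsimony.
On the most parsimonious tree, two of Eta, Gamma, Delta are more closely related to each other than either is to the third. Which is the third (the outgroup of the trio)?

Gamma

Character polarity is set by the outgroup: the derived state is whichever differs from the outgroup's state, so for II the derived state is 'no', and for the remaining characters it is 'yes'.
I: derived state 'yes' in Delta and Eta only — synapomorphy for {Delta, Eta}.
II: derived state 'no' in Alpha, Beta, and Gamma only — synapomorphy for {Alpha, Beta, Gamma}.
III: derived state 'yes' in Gamma only — an autapomorphy, so it tells us nothing about relationships among taxa.
Only Beta and Gamma show the derived state 'yes' for IV, supporting them as a clade.
V (derived state 'yes') is shared by Alpha, Beta, Gamma, and Theta — a synapomorphy uniting that clade.
Most parsimonious ingroup topology: ((Theta,((Beta,Gamma),Alpha)),(Delta,Eta)).
Eta and Delta share a more recent common ancestor with each other than either does with Gamma, so Gamma is the least closely related of the three.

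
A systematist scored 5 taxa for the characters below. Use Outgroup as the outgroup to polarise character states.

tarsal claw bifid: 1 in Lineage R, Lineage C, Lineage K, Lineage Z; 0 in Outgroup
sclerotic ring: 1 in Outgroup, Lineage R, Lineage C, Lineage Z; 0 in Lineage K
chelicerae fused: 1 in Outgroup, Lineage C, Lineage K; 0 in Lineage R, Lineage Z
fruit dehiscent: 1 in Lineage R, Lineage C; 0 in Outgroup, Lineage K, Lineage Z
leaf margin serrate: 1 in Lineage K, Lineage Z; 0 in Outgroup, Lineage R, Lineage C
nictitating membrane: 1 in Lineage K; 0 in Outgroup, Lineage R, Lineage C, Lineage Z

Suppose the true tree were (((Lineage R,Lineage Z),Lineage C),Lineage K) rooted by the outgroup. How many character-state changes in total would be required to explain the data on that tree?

8

Map each character onto (((Lineage R,Lineage Z),Lineage C),Lineage K) (rooted by Outgroup) and count the minimum state changes it requires (Fitch parsimony):
tarsal claw bifid: 1; sclerotic ring: 1; chelicerae fused: 1; fruit dehiscent: 2; leaf margin serrate: 2; nictitating membrane: 1.
Total tree length = 8.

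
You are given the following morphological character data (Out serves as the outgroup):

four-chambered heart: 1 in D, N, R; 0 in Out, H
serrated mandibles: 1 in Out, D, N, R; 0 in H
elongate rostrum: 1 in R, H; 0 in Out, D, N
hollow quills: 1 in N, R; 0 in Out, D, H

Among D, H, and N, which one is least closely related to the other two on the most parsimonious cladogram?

H

Character polarity is set by the outgroup: the derived state is whichever differs from the outgroup's state, so for serrated mandibles the derived state is '0', and for the remaining characters it is '1'.
four-chambered heart: derived state '1' in D, N, and R only — synapomorphy for {D, N, R}.
serrated mandibles: derived state '0' in H only — an autapomorphy, so it tells us nothing about relationships among taxa.
elongate rostrum (state '1') occurs in H and R but conflicts with the nesting implied by the other characters — most parsimoniously interpreted as homoplasy.
hollow quills (derived state '1') is shared by N and R — a synapomorphy uniting that clade.
Most parsimonious ingroup topology: ((D,(N,R)),H).
N and D share a more recent common ancestor with each other than either does with H, so H is the least closely related of the three.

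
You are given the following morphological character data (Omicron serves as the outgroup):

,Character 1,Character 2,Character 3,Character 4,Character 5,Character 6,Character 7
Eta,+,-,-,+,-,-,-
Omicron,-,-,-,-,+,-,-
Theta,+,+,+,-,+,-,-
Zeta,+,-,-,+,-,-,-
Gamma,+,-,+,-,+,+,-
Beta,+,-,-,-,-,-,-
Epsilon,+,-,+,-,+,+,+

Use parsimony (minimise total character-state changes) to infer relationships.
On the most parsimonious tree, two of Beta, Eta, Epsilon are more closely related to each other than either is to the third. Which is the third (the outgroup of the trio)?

Character polarity is set by the outgroup: the derived state is whichever differs from the outgroup's state, so for Character 5 the derived state is '-', and for the remaining characters it is '+'.
All ingroup taxa share the derived state '+' for Character 1; it defines the ingroup but does not resolve relationships within it.
Character 2: derived state '+' in Theta only — an autapomorphy, so it tells us nothing about relationships among taxa.
Only Epsilon, Gamma, and Theta show the derived state '+' for Character 3, supporting them as a clade.
Only Eta and Zeta show the derived state '+' for Character 4, supporting them as a clade.
Character 5 (derived state '-') is shared by Beta, Eta, and Zeta — a synapomorphy uniting that clade.
Character 6: derived state '+' in Epsilon and Gamma only — synapomorphy for {Epsilon, Gamma}.
Character 7: derived state '+' in Epsilon only — an autapomorphy, so it tells us nothing about relationships among taxa.
Most parsimonious ingroup topology: ((Beta,(Eta,Zeta)),(Theta,(Epsilon,Gamma))).
Eta and Beta share a more recent common ancestor with each other than either does with Epsilon, so Epsilon is the least closely related of the three.

Epsilon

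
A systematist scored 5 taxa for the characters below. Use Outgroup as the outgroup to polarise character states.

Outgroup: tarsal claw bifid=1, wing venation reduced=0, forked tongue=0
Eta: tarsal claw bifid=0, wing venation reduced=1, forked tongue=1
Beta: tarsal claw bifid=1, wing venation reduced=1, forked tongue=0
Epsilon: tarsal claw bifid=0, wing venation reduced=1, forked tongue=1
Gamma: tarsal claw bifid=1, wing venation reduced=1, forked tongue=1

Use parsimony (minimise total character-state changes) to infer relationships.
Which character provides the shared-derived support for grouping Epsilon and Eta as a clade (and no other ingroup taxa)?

Character polarity is set by the outgroup: the derived state is whichever differs from the outgroup's state, so for tarsal claw bifid the derived state is '0', and for the remaining characters it is '1'.
tarsal claw bifid (derived state '0') is shared by Epsilon and Eta — a synapomorphy uniting that clade.
All ingroup taxa share the derived state '1' for wing venation reduced; it defines the ingroup but does not resolve relationships within it.
Only Epsilon, Eta, and Gamma show the derived state '1' for forked tongue, supporting them as a clade.
Most parsimonious ingroup topology: (((Eta,Epsilon),Gamma),Beta).
The clade {Epsilon, Eta} is supported by tarsal claw bifid: its derived state '0' occurs in exactly those taxa and in no other taxon (including the outgroup).

tarsal claw bifid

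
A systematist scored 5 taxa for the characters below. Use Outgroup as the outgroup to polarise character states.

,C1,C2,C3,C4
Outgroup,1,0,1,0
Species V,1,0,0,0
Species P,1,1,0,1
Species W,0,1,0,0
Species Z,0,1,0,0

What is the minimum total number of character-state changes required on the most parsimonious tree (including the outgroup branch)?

Character polarity is set by the outgroup: the derived state is whichever differs from the outgroup's state, so for C1, C3 the derived state is '0', and for the remaining characters it is '1'.
Only Species W and Species Z show the derived state '0' for C1, supporting them as a clade.
C2: derived state '1' in Species P, Species W, and Species Z only — synapomorphy for {Species P, Species W, Species Z}.
All ingroup taxa share the derived state '0' for C3; it defines the ingroup but does not resolve relationships within it.
C4 (derived state '1') is unique to Species P (autapomorphy; uninformative for grouping).
Most parsimonious ingroup topology: (Species V,(Species P,(Species W,Species Z))).
Changes per character on this tree: C1: 1; C2: 1; C3: 1; C4: 1.
Total = 4.

4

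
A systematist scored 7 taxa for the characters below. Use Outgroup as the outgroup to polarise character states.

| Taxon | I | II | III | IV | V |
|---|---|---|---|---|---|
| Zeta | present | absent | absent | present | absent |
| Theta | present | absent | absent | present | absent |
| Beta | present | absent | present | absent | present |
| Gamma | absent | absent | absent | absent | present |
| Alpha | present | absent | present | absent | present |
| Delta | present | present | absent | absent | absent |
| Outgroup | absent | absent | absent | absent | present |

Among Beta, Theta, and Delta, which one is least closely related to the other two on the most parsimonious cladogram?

Character polarity is set by the outgroup: the derived state is whichever differs from the outgroup's state, so for V the derived state is 'absent', and for the remaining characters it is 'present'.
I (derived state 'present') is shared by Alpha, Beta, Delta, Theta, and Zeta — a synapomorphy uniting that clade.
II: derived state 'present' in Delta only — an autapomorphy, so it tells us nothing about relationships among taxa.
Only Alpha and Beta show the derived state 'present' for III, supporting them as a clade.
Only Theta and Zeta show the derived state 'present' for IV, supporting them as a clade.
V (derived state 'absent') is shared by Delta, Theta, and Zeta — a synapomorphy uniting that clade.
Most parsimonious ingroup topology: (Gamma,((Beta,Alpha),((Zeta,Theta),Delta))).
Delta and Theta share a more recent common ancestor with each other than either does with Beta, so Beta is the least closely related of the three.

Beta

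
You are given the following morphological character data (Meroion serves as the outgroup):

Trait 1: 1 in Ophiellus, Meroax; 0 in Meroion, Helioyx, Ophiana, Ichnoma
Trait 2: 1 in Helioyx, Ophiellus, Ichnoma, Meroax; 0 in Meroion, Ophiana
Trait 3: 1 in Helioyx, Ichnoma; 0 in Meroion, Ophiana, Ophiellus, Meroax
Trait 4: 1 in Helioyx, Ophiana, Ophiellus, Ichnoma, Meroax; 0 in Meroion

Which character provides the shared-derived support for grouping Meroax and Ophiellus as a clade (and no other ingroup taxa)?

Trait 1

The outgroup has state '0' for every character, so '1' is the derived state throughout.
Trait 1: derived state '1' in Meroax and Ophiellus only — synapomorphy for {Meroax, Ophiellus}.
Only Helioyx, Ichnoma, Meroax, and Ophiellus show the derived state '1' for Trait 2, supporting them as a clade.
Only Helioyx and Ichnoma show the derived state '1' for Trait 3, supporting them as a clade.
All ingroup taxa share the derived state '1' for Trait 4; it defines the ingroup but does not resolve relationships within it.
Most parsimonious ingroup topology: (((Helioyx,Ichnoma),(Ophiellus,Meroax)),Ophiana).
The clade {Meroax, Ophiellus} is supported by Trait 1: its derived state '1' occurs in exactly those taxa and in no other taxon (including the outgroup).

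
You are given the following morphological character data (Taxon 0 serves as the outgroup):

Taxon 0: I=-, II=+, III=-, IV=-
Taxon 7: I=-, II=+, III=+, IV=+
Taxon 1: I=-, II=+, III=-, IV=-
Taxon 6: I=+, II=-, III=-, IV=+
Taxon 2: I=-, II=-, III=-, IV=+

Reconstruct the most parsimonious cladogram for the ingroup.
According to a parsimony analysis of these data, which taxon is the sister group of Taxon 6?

Taxon 2

Character polarity is set by the outgroup: the derived state is whichever differs from the outgroup's state, so for II the derived state is '-', and for the remaining characters it is '+'.
I: derived state '+' in Taxon 6 only — an autapomorphy, so it tells us nothing about relationships among taxa.
Only Taxon 2 and Taxon 6 show the derived state '-' for II, supporting them as a clade.
III (derived state '+') is unique to Taxon 7 (autapomorphy; uninformative for grouping).
IV: derived state '+' in Taxon 2, Taxon 6, and Taxon 7 only — synapomorphy for {Taxon 2, Taxon 6, Taxon 7}.
Most parsimonious ingroup topology: ((Taxon 7,(Taxon 6,Taxon 2)),Taxon 1).
Taxon 6 and Taxon 2 form a cherry on this tree, so they are sister taxa.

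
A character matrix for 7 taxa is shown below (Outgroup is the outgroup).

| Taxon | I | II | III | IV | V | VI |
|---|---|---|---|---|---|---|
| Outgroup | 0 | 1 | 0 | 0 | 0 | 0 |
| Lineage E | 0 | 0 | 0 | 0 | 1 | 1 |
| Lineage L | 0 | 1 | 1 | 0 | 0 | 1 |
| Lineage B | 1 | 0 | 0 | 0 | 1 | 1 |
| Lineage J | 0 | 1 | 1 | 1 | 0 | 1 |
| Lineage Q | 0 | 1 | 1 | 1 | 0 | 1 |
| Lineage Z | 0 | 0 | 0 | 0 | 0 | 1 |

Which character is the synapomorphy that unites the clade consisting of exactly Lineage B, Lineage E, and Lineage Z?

II

Character polarity is set by the outgroup: the derived state is whichever differs from the outgroup's state, so for II the derived state is '0', and for the remaining characters it is '1'.
I: derived state '1' in Lineage B only — an autapomorphy, so it tells us nothing about relationships among taxa.
II (derived state '0') is shared by Lineage B, Lineage E, and Lineage Z — a synapomorphy uniting that clade.
Only Lineage J, Lineage L, and Lineage Q show the derived state '1' for III, supporting them as a clade.
IV: derived state '1' in Lineage J and Lineage Q only — synapomorphy for {Lineage J, Lineage Q}.
V: derived state '1' in Lineage B and Lineage E only — synapomorphy for {Lineage B, Lineage E}.
VI (derived state '1') is shared by all ingroup taxa — unites the whole ingroup.
Most parsimonious ingroup topology: (((Lineage E,Lineage B),Lineage Z),(Lineage L,(Lineage J,Lineage Q))).
The clade {Lineage B, Lineage E, Lineage Z} is supported by II: its derived state '0' occurs in exactly those taxa and in no other taxon (including the outgroup).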